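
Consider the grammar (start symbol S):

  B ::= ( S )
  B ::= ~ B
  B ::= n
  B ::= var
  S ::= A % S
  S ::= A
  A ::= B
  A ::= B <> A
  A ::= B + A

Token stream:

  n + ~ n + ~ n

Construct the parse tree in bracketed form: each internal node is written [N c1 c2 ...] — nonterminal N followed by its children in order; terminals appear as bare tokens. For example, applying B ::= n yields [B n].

[S [A [B n] + [A [B ~ [B n]] + [A [B ~ [B n]]]]]]

S
A
B + A
n + A
n + B + A
n + ~ B + A
n + ~ n + A
n + ~ n + B
n + ~ n + ~ B
n + ~ n + ~ n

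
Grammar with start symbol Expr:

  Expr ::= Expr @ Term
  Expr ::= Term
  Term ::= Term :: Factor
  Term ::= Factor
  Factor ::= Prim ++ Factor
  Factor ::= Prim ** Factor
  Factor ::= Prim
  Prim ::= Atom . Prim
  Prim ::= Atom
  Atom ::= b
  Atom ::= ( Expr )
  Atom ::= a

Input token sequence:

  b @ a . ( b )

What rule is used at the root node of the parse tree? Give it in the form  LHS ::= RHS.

[Expr [Expr [Term [Factor [Prim [Atom b]]]]] @ [Term [Factor [Prim [Atom a] . [Prim [Atom ( [Expr [Term [Factor [Prim [Atom b]]]]] )]]]]]]

Expr ::= Expr @ Term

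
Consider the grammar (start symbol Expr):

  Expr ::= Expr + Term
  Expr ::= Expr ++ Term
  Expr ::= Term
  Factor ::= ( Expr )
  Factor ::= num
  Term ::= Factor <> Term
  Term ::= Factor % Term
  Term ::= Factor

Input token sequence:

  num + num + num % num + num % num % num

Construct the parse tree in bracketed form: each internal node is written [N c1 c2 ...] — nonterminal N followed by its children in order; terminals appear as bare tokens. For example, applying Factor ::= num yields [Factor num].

[Expr [Expr [Expr [Expr [Term [Factor num]]] + [Term [Factor num]]] + [Term [Factor num] % [Term [Factor num]]]] + [Term [Factor num] % [Term [Factor num] % [Term [Factor num]]]]]

Expr
Expr + Term
Expr + Term + Term
Expr + Term + Term + Term
Term + Term + Term + Term
Factor + Term + Term + Term
num + Term + Term + Term
num + Factor + Term + Term
num + num + Term + Term
num + num + Factor % Term + Term
num + num + num % Term + Term
num + num + num % Factor + Term
num + num + num % num + Term
num + num + num % num + Factor % Term
num + num + num % num + num % Term
num + num + num % num + num % Factor % Term
num + num + num % num + num % num % Term
num + num + num % num + num % num % Factor
num + num + num % num + num % num % num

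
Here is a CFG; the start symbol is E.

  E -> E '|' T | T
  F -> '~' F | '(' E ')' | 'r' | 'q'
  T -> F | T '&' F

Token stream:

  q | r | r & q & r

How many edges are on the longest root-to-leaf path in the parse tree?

5

[E [E [E [T [F q]]] | [T [F r]]] | [T [T [T [F r]] & [F q]] & [F r]]]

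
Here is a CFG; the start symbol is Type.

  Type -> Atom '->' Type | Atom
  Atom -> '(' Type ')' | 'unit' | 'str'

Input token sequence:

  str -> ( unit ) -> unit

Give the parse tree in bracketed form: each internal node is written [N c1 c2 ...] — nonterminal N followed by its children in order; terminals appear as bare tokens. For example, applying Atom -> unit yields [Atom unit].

[Type [Atom str] -> [Type [Atom ( [Type [Atom unit]] )] -> [Type [Atom unit]]]]

Type
Atom -> Type
str -> Type
str -> Atom -> Type
str -> ( Type ) -> Type
str -> ( Atom ) -> Type
str -> ( unit ) -> Type
str -> ( unit ) -> Atom
str -> ( unit ) -> unit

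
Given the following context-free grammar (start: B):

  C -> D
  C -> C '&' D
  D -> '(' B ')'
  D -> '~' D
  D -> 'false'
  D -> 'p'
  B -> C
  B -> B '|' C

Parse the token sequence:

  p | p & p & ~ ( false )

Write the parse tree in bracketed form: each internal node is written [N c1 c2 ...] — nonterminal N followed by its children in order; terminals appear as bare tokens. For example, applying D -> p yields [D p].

[B [B [C [D p]]] | [C [C [C [D p]] & [D p]] & [D ~ [D ( [B [C [D false]]] )]]]]

B
B | C
C | C
D | C
p | C
p | C & D
p | C & D & D
p | D & D & D
p | p & D & D
p | p & p & D
p | p & p & ~ D
p | p & p & ~ ( B )
p | p & p & ~ ( C )
p | p & p & ~ ( D )
p | p & p & ~ ( false )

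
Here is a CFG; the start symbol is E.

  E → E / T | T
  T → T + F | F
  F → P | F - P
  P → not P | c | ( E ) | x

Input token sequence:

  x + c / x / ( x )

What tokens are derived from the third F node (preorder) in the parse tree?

[E [E [E [T [T [F [P x]]] + [F [P c]]]] / [T [F [P x]]]] / [T [F [P ( [E [T [F [P x]]]] )]]]]

x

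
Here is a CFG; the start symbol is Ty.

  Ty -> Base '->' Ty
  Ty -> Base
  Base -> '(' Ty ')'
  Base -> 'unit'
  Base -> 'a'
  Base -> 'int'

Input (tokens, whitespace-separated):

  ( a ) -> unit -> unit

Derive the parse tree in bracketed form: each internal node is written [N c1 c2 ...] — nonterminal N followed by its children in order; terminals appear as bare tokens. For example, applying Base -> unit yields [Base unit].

[Ty [Base ( [Ty [Base a]] )] -> [Ty [Base unit] -> [Ty [Base unit]]]]

Ty
Base -> Ty
( Ty ) -> Ty
( Base ) -> Ty
( a ) -> Ty
( a ) -> Base -> Ty
( a ) -> unit -> Ty
( a ) -> unit -> Base
( a ) -> unit -> unit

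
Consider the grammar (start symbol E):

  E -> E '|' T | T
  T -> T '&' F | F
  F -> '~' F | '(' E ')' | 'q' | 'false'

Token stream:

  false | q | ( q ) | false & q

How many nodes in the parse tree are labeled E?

[E [E [E [E [T [F false]]] | [T [F q]]] | [T [F ( [E [T [F q]]] )]]] | [T [T [F false]] & [F q]]]

5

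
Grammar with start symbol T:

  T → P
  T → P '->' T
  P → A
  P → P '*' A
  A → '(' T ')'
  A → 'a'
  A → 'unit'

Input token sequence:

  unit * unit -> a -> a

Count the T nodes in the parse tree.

3

[T [P [P [A unit]] * [A unit]] -> [T [P [A a]] -> [T [P [A a]]]]]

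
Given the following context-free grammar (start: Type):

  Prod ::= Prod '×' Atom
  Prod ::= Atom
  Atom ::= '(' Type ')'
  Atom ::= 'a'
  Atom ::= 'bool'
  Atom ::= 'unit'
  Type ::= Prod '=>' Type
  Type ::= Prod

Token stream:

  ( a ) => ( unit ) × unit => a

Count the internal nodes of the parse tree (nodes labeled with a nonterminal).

17

[Type [Prod [Atom ( [Type [Prod [Atom a]]] )]] => [Type [Prod [Prod [Atom ( [Type [Prod [Atom unit]]] )]] × [Atom unit]] => [Type [Prod [Atom a]]]]]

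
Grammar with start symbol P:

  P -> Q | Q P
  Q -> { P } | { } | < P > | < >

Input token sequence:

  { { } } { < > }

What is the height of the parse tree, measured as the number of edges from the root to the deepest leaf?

5

[P [Q { [P [Q { }]] }] [P [Q { [P [Q < >]] }]]]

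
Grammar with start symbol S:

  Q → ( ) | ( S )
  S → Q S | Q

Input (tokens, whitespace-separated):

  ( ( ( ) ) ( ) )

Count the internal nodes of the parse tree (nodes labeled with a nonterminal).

[S [Q ( [S [Q ( [S [Q ( )]] )] [S [Q ( )]]] )]]

8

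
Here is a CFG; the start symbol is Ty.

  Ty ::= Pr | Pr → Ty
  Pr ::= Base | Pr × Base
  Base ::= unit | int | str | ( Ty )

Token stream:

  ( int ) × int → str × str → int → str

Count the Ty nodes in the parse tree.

5

[Ty [Pr [Pr [Base ( [Ty [Pr [Base int]]] )]] × [Base int]] → [Ty [Pr [Pr [Base str]] × [Base str]] → [Ty [Pr [Base int]] → [Ty [Pr [Base str]]]]]]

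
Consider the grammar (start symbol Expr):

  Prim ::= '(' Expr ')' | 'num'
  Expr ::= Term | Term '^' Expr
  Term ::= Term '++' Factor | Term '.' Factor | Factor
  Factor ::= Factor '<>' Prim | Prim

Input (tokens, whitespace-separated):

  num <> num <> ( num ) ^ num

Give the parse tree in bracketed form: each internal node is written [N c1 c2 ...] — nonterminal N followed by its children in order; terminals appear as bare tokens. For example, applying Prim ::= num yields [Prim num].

Expr
Term ^ Expr
Factor ^ Expr
Factor <> Prim ^ Expr
Factor <> Prim <> Prim ^ Expr
Prim <> Prim <> Prim ^ Expr
num <> Prim <> Prim ^ Expr
num <> num <> Prim ^ Expr
num <> num <> ( Expr ) ^ Expr
num <> num <> ( Term ) ^ Expr
num <> num <> ( Factor ) ^ Expr
num <> num <> ( Prim ) ^ Expr
num <> num <> ( num ) ^ Expr
num <> num <> ( num ) ^ Term
num <> num <> ( num ) ^ Factor
num <> num <> ( num ) ^ Prim
num <> num <> ( num ) ^ num

[Expr [Term [Factor [Factor [Factor [Prim num]] <> [Prim num]] <> [Prim ( [Expr [Term [Factor [Prim num]]]] )]]] ^ [Expr [Term [Factor [Prim num]]]]]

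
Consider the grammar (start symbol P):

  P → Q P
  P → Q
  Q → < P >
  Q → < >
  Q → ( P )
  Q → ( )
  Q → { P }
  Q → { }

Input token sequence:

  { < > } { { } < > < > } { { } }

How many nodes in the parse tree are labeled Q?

8

[P [Q { [P [Q < >]] }] [P [Q { [P [Q { }] [P [Q < >] [P [Q < >]]]] }] [P [Q { [P [Q { }]] }]]]]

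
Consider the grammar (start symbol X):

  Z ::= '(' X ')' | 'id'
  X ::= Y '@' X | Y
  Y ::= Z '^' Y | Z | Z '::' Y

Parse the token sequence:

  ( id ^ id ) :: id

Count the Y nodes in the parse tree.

4

[X [Y [Z ( [X [Y [Z id] ^ [Y [Z id]]]] )] :: [Y [Z id]]]]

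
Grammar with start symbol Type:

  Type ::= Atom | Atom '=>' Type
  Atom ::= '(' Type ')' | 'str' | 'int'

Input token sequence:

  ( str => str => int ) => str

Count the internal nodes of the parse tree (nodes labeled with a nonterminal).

[Type [Atom ( [Type [Atom str] => [Type [Atom str] => [Type [Atom int]]]] )] => [Type [Atom str]]]

10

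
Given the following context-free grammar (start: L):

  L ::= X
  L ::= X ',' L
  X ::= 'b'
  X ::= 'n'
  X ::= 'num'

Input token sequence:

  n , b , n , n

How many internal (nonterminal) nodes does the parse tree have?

[L [X n] , [L [X b] , [L [X n] , [L [X n]]]]]

8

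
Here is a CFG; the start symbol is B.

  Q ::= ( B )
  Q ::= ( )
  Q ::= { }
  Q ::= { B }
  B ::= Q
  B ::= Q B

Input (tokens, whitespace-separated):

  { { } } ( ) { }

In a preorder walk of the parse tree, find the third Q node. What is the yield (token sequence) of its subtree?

( )

[B [Q { [B [Q { }]] }] [B [Q ( )] [B [Q { }]]]]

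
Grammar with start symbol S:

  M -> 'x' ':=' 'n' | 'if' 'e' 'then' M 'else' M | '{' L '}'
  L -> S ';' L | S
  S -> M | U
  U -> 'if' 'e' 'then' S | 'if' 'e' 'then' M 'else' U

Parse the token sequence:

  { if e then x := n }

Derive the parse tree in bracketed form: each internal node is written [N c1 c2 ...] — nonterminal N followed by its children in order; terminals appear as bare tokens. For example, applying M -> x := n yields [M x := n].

S
M
{ L }
{ S }
{ U }
{ if e then S }
{ if e then M }
{ if e then x := n }

[S [M { [L [S [U if e then [S [M x := n]]]]] }]]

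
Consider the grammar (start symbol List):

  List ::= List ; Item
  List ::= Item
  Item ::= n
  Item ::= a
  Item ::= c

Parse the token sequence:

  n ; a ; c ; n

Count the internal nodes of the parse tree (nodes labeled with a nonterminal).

8

[List [List [List [List [Item n]] ; [Item a]] ; [Item c]] ; [Item n]]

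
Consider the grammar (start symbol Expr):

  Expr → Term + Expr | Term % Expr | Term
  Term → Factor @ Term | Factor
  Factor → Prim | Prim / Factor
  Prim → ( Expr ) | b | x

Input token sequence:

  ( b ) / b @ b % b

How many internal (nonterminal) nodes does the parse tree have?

17

[Expr [Term [Factor [Prim ( [Expr [Term [Factor [Prim b]]]] )] / [Factor [Prim b]]] @ [Term [Factor [Prim b]]]] % [Expr [Term [Factor [Prim b]]]]]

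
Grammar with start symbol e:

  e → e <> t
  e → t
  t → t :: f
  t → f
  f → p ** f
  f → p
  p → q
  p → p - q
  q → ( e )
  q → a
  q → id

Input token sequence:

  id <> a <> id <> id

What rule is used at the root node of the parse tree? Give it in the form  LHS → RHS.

[e [e [e [e [t [f [p [q id]]]]] <> [t [f [p [q a]]]]] <> [t [f [p [q id]]]]] <> [t [f [p [q id]]]]]

e → e <> t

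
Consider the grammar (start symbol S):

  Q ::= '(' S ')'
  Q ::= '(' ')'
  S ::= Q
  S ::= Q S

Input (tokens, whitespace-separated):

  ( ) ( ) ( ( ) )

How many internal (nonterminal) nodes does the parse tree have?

[S [Q ( )] [S [Q ( )] [S [Q ( [S [Q ( )]] )]]]]

8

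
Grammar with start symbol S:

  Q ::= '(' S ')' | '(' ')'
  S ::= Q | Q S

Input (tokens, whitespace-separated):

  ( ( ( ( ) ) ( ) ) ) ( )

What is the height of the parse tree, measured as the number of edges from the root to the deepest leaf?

8

[S [Q ( [S [Q ( [S [Q ( [S [Q ( )]] )] [S [Q ( )]]] )]] )] [S [Q ( )]]]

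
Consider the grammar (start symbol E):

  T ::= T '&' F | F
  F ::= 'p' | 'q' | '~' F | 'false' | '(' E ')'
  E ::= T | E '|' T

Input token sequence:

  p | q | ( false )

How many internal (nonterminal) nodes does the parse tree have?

12

[E [E [E [T [F p]]] | [T [F q]]] | [T [F ( [E [T [F false]]] )]]]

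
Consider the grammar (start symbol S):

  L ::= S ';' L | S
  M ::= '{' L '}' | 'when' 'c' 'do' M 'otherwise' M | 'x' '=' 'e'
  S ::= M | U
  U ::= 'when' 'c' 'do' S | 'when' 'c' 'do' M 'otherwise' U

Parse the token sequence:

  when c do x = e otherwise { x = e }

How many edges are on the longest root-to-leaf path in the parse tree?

[S [M when c do [M x = e] otherwise [M { [L [S [M x = e]]] }]]]

6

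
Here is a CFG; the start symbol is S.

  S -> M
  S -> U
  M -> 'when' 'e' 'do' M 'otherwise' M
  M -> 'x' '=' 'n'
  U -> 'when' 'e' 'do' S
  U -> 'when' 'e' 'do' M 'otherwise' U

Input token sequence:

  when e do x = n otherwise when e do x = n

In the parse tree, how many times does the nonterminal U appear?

[S [U when e do [M x = n] otherwise [U when e do [S [M x = n]]]]]

2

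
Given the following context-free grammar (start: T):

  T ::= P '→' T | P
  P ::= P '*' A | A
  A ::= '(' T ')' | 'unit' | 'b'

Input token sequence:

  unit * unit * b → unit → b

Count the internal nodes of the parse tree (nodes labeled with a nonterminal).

[T [P [P [P [A unit]] * [A unit]] * [A b]] → [T [P [A unit]] → [T [P [A b]]]]]

13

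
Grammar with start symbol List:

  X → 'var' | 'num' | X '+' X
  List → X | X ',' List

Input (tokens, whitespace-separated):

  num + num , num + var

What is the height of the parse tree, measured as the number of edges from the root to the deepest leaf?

4

[List [X [X num] + [X num]] , [List [X [X num] + [X var]]]]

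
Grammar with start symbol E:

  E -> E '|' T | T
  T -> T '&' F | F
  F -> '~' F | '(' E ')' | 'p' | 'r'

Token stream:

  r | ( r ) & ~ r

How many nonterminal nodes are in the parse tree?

[E [E [T [F r]]] | [T [T [F ( [E [T [F r]]] )]] & [F ~ [F r]]]]

12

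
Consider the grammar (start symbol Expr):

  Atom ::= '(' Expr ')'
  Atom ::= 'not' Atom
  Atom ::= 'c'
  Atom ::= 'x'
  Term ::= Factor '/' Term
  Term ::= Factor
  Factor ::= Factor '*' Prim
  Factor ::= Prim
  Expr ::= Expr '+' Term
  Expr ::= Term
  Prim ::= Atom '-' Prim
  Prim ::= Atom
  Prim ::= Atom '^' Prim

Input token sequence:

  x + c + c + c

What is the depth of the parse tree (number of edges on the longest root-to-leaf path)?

8

[Expr [Expr [Expr [Expr [Term [Factor [Prim [Atom x]]]]] + [Term [Factor [Prim [Atom c]]]]] + [Term [Factor [Prim [Atom c]]]]] + [Term [Factor [Prim [Atom c]]]]]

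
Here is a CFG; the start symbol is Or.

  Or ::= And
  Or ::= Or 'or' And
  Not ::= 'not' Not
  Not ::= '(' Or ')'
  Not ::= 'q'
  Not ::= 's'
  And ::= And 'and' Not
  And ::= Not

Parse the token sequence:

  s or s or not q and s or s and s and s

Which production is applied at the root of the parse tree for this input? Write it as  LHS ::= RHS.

[Or [Or [Or [Or [And [Not s]]] or [And [Not s]]] or [And [And [Not not [Not q]]] and [Not s]]] or [And [And [And [Not s]] and [Not s]] and [Not s]]]

Or ::= Or 'or' And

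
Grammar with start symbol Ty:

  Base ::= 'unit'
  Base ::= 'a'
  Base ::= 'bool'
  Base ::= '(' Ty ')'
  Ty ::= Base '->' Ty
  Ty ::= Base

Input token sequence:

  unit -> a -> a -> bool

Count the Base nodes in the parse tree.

4

[Ty [Base unit] -> [Ty [Base a] -> [Ty [Base a] -> [Ty [Base bool]]]]]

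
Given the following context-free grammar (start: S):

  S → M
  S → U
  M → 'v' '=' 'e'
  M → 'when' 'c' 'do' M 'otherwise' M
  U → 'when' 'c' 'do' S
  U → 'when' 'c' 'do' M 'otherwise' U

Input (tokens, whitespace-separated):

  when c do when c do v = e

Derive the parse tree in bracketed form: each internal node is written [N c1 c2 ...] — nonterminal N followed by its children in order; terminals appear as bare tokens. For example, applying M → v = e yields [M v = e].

S
U
when c do S
when c do U
when c do when c do S
when c do when c do M
when c do when c do v = e

[S [U when c do [S [U when c do [S [M v = e]]]]]]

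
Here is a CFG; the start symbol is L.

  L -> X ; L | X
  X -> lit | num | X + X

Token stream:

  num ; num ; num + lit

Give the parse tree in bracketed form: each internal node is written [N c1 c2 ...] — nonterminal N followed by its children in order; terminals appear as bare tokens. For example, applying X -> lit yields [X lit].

[L [X num] ; [L [X num] ; [L [X [X num] + [X lit]]]]]

L
X ; L
num ; L
num ; X ; L
num ; num ; L
num ; num ; X
num ; num ; X + X
num ; num ; num + X
num ; num ; num + lit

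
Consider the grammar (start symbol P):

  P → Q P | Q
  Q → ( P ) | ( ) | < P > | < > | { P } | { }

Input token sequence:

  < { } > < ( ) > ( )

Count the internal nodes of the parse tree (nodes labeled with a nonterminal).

10

[P [Q < [P [Q { }]] >] [P [Q < [P [Q ( )]] >] [P [Q ( )]]]]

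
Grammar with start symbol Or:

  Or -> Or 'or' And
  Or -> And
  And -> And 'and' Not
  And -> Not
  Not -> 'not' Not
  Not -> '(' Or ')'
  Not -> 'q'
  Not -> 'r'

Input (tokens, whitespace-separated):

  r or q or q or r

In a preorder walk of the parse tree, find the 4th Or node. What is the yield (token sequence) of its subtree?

[Or [Or [Or [Or [And [Not r]]] or [And [Not q]]] or [And [Not q]]] or [And [Not r]]]

r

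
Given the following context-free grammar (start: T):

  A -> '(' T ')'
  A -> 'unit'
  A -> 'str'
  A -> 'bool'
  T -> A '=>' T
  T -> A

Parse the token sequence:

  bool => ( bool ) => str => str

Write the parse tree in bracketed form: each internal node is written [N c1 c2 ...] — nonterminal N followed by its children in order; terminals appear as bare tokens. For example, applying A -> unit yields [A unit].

T
A => T
bool => T
bool => A => T
bool => ( T ) => T
bool => ( A ) => T
bool => ( bool ) => T
bool => ( bool ) => A => T
bool => ( bool ) => str => T
bool => ( bool ) => str => A
bool => ( bool ) => str => str

[T [A bool] => [T [A ( [T [A bool]] )] => [T [A str] => [T [A str]]]]]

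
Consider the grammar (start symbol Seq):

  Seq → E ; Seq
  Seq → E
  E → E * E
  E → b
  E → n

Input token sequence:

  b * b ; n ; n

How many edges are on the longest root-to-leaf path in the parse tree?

[Seq [E [E b] * [E b]] ; [Seq [E n] ; [Seq [E n]]]]

4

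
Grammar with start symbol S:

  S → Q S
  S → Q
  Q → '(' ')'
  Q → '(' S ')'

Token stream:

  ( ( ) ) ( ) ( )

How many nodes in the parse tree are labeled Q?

4

[S [Q ( [S [Q ( )]] )] [S [Q ( )] [S [Q ( )]]]]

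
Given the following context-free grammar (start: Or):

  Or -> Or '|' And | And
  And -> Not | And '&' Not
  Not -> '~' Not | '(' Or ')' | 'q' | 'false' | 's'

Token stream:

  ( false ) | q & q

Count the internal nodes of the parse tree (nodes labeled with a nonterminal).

[Or [Or [And [Not ( [Or [And [Not false]]] )]]] | [And [And [Not q]] & [Not q]]]

11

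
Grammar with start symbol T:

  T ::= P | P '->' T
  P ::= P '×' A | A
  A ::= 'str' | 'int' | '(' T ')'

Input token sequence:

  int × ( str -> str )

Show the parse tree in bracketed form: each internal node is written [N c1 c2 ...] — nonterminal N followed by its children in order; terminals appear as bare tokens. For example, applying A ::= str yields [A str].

T
P
P × A
A × A
int × A
int × ( T )
int × ( P -> T )
int × ( A -> T )
int × ( str -> T )
int × ( str -> P )
int × ( str -> A )
int × ( str -> str )

[T [P [P [A int]] × [A ( [T [P [A str]] -> [T [P [A str]]]] )]]]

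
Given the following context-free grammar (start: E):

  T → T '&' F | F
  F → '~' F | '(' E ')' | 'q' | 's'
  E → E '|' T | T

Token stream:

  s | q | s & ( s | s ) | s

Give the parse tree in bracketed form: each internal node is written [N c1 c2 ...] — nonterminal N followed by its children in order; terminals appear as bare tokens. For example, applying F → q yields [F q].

[E [E [E [E [T [F s]]] | [T [F q]]] | [T [T [F s]] & [F ( [E [E [T [F s]]] | [T [F s]]] )]]] | [T [F s]]]

E
E | T
E | T | T
E | T | T | T
T | T | T | T
F | T | T | T
s | T | T | T
s | F | T | T
s | q | T | T
s | q | T & F | T
s | q | F & F | T
s | q | s & F | T
s | q | s & ( E ) | T
s | q | s & ( E | T ) | T
s | q | s & ( T | T ) | T
s | q | s & ( F | T ) | T
s | q | s & ( s | T ) | T
s | q | s & ( s | F ) | T
s | q | s & ( s | s ) | T
s | q | s & ( s | s ) | F
s | q | s & ( s | s ) | s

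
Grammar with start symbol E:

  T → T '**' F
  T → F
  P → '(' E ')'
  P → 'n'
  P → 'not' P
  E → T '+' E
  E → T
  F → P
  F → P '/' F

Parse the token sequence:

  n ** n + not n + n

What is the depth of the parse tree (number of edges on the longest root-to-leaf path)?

6

[E [T [T [F [P n]]] ** [F [P n]]] + [E [T [F [P not [P n]]]] + [E [T [F [P n]]]]]]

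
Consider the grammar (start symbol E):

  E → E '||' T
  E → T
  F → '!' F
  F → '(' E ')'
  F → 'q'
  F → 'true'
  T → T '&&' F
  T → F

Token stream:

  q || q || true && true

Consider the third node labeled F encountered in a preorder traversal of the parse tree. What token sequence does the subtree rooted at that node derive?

[E [E [E [T [F q]]] || [T [F q]]] || [T [T [F true]] && [F true]]]

true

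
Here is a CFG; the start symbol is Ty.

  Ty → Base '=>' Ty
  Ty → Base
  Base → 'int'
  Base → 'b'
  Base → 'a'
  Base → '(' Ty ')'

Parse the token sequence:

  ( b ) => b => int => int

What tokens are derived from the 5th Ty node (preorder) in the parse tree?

int

[Ty [Base ( [Ty [Base b]] )] => [Ty [Base b] => [Ty [Base int] => [Ty [Base int]]]]]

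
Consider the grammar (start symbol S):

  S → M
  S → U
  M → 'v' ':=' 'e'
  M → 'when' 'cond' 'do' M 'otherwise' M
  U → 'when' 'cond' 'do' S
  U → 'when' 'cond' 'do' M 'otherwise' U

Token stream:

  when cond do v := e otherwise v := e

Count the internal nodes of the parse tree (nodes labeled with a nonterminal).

[S [M when cond do [M v := e] otherwise [M v := e]]]

4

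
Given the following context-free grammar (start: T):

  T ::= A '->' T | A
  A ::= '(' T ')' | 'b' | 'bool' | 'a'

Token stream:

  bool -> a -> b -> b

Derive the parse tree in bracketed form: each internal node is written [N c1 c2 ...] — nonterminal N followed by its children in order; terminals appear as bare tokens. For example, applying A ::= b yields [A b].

T
A -> T
bool -> T
bool -> A -> T
bool -> a -> T
bool -> a -> A -> T
bool -> a -> b -> T
bool -> a -> b -> A
bool -> a -> b -> b

[T [A bool] -> [T [A a] -> [T [A b] -> [T [A b]]]]]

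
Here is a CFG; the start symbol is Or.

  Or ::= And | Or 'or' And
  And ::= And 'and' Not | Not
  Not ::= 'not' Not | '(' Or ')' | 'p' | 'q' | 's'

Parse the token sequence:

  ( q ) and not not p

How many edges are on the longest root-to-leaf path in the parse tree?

[Or [And [And [Not ( [Or [And [Not q]]] )]] and [Not not [Not not [Not p]]]]]

7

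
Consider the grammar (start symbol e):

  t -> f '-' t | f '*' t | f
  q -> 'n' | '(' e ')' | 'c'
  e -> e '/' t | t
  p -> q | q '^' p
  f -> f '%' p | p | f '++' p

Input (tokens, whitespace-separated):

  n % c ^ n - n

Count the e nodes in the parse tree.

1

[e [t [f [f [p [q n]]] % [p [q c] ^ [p [q n]]]] - [t [f [p [q n]]]]]]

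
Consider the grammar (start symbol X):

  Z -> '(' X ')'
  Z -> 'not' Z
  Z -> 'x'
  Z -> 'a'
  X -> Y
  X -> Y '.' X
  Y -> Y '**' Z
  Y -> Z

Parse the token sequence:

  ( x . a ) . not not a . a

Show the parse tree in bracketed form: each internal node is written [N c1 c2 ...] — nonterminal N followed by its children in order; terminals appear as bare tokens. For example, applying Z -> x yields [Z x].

X
Y . X
Z . X
( X ) . X
( Y . X ) . X
( Z . X ) . X
( x . X ) . X
( x . Y ) . X
( x . Z ) . X
( x . a ) . X
( x . a ) . Y . X
( x . a ) . Z . X
( x . a ) . not Z . X
( x . a ) . not not Z . X
( x . a ) . not not a . X
( x . a ) . not not a . Y
( x . a ) . not not a . Z
( x . a ) . not not a . a

[X [Y [Z ( [X [Y [Z x]] . [X [Y [Z a]]]] )]] . [X [Y [Z not [Z not [Z a]]]] . [X [Y [Z a]]]]]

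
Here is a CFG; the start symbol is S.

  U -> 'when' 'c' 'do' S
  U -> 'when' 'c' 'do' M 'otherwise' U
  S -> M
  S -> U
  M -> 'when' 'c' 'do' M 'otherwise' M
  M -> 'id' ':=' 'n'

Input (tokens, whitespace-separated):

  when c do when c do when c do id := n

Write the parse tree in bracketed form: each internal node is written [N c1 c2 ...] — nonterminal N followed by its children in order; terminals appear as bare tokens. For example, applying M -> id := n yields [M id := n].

[S [U when c do [S [U when c do [S [U when c do [S [M id := n]]]]]]]]

S
U
when c do S
when c do U
when c do when c do S
when c do when c do U
when c do when c do when c do S
when c do when c do when c do M
when c do when c do when c do id := n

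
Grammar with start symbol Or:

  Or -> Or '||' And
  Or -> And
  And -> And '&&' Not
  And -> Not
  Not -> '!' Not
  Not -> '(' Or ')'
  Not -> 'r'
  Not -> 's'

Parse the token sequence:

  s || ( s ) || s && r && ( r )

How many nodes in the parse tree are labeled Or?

5

[Or [Or [Or [And [Not s]]] || [And [Not ( [Or [And [Not s]]] )]]] || [And [And [And [Not s]] && [Not r]] && [Not ( [Or [And [Not r]]] )]]]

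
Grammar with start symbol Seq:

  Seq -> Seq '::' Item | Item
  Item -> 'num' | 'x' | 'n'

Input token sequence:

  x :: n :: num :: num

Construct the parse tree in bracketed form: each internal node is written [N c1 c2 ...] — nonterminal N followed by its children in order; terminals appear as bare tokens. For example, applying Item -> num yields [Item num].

Seq
Seq :: Item
Seq :: Item :: Item
Seq :: Item :: Item :: Item
Item :: Item :: Item :: Item
x :: Item :: Item :: Item
x :: n :: Item :: Item
x :: n :: num :: Item
x :: n :: num :: num

[Seq [Seq [Seq [Seq [Item x]] :: [Item n]] :: [Item num]] :: [Item num]]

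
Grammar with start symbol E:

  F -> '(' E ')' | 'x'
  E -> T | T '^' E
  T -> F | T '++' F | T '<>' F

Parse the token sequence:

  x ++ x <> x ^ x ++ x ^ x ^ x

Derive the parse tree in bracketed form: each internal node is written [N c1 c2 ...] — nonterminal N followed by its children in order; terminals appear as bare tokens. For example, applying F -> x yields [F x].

E
T ^ E
T <> F ^ E
T ++ F <> F ^ E
F ++ F <> F ^ E
x ++ F <> F ^ E
x ++ x <> F ^ E
x ++ x <> x ^ E
x ++ x <> x ^ T ^ E
x ++ x <> x ^ T ++ F ^ E
x ++ x <> x ^ F ++ F ^ E
x ++ x <> x ^ x ++ F ^ E
x ++ x <> x ^ x ++ x ^ E
x ++ x <> x ^ x ++ x ^ T ^ E
x ++ x <> x ^ x ++ x ^ F ^ E
x ++ x <> x ^ x ++ x ^ x ^ E
x ++ x <> x ^ x ++ x ^ x ^ T
x ++ x <> x ^ x ++ x ^ x ^ F
x ++ x <> x ^ x ++ x ^ x ^ x

[E [T [T [T [F x]] ++ [F x]] <> [F x]] ^ [E [T [T [F x]] ++ [F x]] ^ [E [T [F x]] ^ [E [T [F x]]]]]]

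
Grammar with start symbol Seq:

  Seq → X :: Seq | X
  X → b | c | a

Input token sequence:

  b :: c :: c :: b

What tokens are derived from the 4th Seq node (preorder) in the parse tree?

[Seq [X b] :: [Seq [X c] :: [Seq [X c] :: [Seq [X b]]]]]

b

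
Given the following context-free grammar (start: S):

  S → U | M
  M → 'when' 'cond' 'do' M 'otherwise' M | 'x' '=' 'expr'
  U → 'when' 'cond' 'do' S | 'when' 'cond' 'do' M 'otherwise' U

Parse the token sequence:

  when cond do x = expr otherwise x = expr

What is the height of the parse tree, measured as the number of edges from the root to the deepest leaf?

[S [M when cond do [M x = expr] otherwise [M x = expr]]]

3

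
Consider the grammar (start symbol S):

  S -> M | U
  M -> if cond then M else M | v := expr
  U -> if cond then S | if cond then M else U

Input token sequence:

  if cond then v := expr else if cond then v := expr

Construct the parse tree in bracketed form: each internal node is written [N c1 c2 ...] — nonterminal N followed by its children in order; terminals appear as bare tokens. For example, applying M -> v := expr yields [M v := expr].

[S [U if cond then [M v := expr] else [U if cond then [S [M v := expr]]]]]

S
U
if cond then M else U
if cond then v := expr else U
if cond then v := expr else if cond then S
if cond then v := expr else if cond then M
if cond then v := expr else if cond then v := expr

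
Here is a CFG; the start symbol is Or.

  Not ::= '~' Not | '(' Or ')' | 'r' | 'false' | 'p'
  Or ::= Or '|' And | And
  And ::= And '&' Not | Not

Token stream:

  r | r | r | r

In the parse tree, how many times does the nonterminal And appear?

4

[Or [Or [Or [Or [And [Not r]]] | [And [Not r]]] | [And [Not r]]] | [And [Not r]]]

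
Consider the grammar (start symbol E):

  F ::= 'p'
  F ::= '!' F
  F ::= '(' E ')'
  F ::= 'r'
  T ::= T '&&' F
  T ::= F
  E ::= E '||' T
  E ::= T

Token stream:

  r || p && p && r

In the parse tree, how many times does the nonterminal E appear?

2

[E [E [T [F r]]] || [T [T [T [F p]] && [F p]] && [F r]]]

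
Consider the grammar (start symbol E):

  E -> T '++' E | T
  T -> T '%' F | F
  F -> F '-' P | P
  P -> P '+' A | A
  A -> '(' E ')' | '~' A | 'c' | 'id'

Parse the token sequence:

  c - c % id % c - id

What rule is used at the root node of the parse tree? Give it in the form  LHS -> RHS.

[E [T [T [T [F [F [P [A c]]] - [P [A c]]]] % [F [P [A id]]]] % [F [F [P [A c]]] - [P [A id]]]]]

E -> T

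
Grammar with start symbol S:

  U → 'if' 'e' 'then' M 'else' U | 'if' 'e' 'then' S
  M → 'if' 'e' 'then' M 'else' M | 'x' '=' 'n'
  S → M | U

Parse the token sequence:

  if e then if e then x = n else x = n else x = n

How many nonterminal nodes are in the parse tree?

6

[S [M if e then [M if e then [M x = n] else [M x = n]] else [M x = n]]]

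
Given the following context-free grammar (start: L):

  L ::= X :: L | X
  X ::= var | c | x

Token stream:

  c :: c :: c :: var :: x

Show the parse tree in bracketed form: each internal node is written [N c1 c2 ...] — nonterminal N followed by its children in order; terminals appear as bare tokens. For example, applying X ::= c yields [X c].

[L [X c] :: [L [X c] :: [L [X c] :: [L [X var] :: [L [X x]]]]]]

L
X :: L
c :: L
c :: X :: L
c :: c :: L
c :: c :: X :: L
c :: c :: c :: L
c :: c :: c :: X :: L
c :: c :: c :: var :: L
c :: c :: c :: var :: X
c :: c :: c :: var :: x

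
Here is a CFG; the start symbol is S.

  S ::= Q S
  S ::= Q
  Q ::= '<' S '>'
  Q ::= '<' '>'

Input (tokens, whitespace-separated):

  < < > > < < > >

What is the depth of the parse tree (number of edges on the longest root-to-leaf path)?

5

[S [Q < [S [Q < >]] >] [S [Q < [S [Q < >]] >]]]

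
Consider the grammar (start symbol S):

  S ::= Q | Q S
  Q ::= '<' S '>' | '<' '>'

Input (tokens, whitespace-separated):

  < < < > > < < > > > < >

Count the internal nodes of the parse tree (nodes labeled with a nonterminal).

12

[S [Q < [S [Q < [S [Q < >]] >] [S [Q < [S [Q < >]] >]]] >] [S [Q < >]]]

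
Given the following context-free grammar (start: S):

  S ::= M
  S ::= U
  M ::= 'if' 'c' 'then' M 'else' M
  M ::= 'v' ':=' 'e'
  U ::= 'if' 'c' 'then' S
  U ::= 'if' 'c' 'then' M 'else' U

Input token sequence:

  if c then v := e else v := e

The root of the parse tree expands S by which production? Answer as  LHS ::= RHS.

S ::= M

[S [M if c then [M v := e] else [M v := e]]]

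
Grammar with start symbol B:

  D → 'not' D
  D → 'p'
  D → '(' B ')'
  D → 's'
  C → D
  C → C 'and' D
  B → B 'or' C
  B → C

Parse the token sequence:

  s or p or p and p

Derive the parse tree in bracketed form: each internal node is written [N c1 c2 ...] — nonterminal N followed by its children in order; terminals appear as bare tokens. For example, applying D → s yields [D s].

B
B or C
B or C or C
C or C or C
D or C or C
s or C or C
s or D or C
s or p or C
s or p or C and D
s or p or D and D
s or p or p and D
s or p or p and p

[B [B [B [C [D s]]] or [C [D p]]] or [C [C [D p]] and [D p]]]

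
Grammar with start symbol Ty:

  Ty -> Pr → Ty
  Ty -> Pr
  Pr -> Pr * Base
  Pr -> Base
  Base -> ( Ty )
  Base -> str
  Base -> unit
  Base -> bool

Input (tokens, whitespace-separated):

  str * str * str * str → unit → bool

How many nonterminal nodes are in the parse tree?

15

[Ty [Pr [Pr [Pr [Pr [Base str]] * [Base str]] * [Base str]] * [Base str]] → [Ty [Pr [Base unit]] → [Ty [Pr [Base bool]]]]]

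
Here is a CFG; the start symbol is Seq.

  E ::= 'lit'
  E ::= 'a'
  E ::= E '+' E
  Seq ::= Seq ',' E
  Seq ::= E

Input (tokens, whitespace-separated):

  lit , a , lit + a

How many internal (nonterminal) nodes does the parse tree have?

[Seq [Seq [Seq [E lit]] , [E a]] , [E [E lit] + [E a]]]

8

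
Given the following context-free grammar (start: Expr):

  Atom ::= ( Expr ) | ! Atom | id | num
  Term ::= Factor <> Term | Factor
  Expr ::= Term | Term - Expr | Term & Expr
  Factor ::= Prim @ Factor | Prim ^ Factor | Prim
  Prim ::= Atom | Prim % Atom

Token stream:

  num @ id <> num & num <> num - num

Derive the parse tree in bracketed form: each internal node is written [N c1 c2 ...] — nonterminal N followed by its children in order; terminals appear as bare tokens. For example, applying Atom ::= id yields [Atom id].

[Expr [Term [Factor [Prim [Atom num]] @ [Factor [Prim [Atom id]]]] <> [Term [Factor [Prim [Atom num]]]]] & [Expr [Term [Factor [Prim [Atom num]]] <> [Term [Factor [Prim [Atom num]]]]] - [Expr [Term [Factor [Prim [Atom num]]]]]]]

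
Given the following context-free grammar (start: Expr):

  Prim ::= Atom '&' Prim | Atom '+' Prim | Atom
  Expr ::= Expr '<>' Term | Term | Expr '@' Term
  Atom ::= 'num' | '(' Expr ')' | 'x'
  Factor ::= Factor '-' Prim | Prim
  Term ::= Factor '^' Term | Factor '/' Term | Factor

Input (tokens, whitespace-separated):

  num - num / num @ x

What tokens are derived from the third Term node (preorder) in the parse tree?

[Expr [Expr [Term [Factor [Factor [Prim [Atom num]]] - [Prim [Atom num]]] / [Term [Factor [Prim [Atom num]]]]]] @ [Term [Factor [Prim [Atom x]]]]]

x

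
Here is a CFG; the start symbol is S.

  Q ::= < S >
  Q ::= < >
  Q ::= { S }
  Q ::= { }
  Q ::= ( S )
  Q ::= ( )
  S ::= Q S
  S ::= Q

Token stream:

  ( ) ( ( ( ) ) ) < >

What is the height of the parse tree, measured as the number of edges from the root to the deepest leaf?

7

[S [Q ( )] [S [Q ( [S [Q ( [S [Q ( )]] )]] )] [S [Q < >]]]]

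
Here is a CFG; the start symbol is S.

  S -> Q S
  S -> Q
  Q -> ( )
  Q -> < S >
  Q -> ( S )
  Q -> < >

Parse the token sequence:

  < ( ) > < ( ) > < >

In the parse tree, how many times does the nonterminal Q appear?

[S [Q < [S [Q ( )]] >] [S [Q < [S [Q ( )]] >] [S [Q < >]]]]

5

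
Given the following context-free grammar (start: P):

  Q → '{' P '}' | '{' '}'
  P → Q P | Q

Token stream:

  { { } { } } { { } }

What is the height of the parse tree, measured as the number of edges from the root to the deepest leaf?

[P [Q { [P [Q { }] [P [Q { }]]] }] [P [Q { [P [Q { }]] }]]]

5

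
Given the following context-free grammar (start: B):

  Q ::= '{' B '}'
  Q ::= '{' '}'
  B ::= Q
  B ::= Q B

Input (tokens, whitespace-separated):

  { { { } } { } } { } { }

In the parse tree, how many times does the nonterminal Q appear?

6

[B [Q { [B [Q { [B [Q { }]] }] [B [Q { }]]] }] [B [Q { }] [B [Q { }]]]]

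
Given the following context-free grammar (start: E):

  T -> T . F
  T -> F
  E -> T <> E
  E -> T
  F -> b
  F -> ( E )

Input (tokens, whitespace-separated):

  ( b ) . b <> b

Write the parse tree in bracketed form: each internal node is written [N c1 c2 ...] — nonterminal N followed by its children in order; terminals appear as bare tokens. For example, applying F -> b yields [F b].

[E [T [T [F ( [E [T [F b]]] )]] . [F b]] <> [E [T [F b]]]]

E
T <> E
T . F <> E
F . F <> E
( E ) . F <> E
( T ) . F <> E
( F ) . F <> E
( b ) . F <> E
( b ) . b <> E
( b ) . b <> T
( b ) . b <> F
( b ) . b <> b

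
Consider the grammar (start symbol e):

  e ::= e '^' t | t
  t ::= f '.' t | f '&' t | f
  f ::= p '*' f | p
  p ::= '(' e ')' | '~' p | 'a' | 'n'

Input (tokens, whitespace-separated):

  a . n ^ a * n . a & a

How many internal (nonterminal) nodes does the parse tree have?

[e [e [t [f [p a]] . [t [f [p n]]]]] ^ [t [f [p a] * [f [p n]]] . [t [f [p a]] & [t [f [p a]]]]]]

19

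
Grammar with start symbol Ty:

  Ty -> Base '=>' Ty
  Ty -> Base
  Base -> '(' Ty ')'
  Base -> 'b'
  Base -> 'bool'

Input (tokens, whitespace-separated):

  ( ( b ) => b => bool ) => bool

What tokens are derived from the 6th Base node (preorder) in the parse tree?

bool

[Ty [Base ( [Ty [Base ( [Ty [Base b]] )] => [Ty [Base b] => [Ty [Base bool]]]] )] => [Ty [Base bool]]]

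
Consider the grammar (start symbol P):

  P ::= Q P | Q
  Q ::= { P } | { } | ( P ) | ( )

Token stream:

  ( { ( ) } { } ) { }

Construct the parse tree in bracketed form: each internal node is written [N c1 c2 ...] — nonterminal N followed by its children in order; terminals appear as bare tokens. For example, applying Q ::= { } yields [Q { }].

P
Q P
( P ) P
( Q P ) P
( { P } P ) P
( { Q } P ) P
( { ( ) } P ) P
( { ( ) } Q ) P
( { ( ) } { } ) P
( { ( ) } { } ) Q
( { ( ) } { } ) { }

[P [Q ( [P [Q { [P [Q ( )]] }] [P [Q { }]]] )] [P [Q { }]]]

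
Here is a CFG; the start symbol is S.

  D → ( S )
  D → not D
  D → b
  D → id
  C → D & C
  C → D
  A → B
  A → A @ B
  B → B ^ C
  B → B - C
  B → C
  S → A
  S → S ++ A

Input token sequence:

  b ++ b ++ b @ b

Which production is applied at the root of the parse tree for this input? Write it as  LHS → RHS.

[S [S [S [A [B [C [D b]]]]] ++ [A [B [C [D b]]]]] ++ [A [A [B [C [D b]]]] @ [B [C [D b]]]]]

S → S ++ A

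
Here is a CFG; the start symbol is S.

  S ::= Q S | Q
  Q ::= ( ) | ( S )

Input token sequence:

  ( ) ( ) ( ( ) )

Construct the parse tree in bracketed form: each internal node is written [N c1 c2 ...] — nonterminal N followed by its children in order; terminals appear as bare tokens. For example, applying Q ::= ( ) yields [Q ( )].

S
Q S
( ) S
( ) Q S
( ) ( ) S
( ) ( ) Q
( ) ( ) ( S )
( ) ( ) ( Q )
( ) ( ) ( ( ) )

[S [Q ( )] [S [Q ( )] [S [Q ( [S [Q ( )]] )]]]]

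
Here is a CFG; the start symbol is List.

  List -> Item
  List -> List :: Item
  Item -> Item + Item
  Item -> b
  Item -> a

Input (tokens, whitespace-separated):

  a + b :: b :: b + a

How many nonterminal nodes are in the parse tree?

[List [List [List [Item [Item a] + [Item b]]] :: [Item b]] :: [Item [Item b] + [Item a]]]

10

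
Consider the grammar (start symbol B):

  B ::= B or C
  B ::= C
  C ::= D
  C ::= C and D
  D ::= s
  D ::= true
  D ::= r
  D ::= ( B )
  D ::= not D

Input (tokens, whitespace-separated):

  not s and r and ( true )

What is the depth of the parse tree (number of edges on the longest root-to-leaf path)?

[B [C [C [C [D not [D s]]] and [D r]] and [D ( [B [C [D true]]] )]]]

6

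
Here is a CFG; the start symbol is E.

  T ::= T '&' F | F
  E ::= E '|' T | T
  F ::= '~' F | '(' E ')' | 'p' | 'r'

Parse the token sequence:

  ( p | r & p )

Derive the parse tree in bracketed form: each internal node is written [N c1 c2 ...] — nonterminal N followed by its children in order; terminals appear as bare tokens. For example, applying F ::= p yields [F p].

[E [T [F ( [E [E [T [F p]]] | [T [T [F r]] & [F p]]] )]]]

E
T
F
( E )
( E | T )
( T | T )
( F | T )
( p | T )
( p | T & F )
( p | F & F )
( p | r & F )
( p | r & p )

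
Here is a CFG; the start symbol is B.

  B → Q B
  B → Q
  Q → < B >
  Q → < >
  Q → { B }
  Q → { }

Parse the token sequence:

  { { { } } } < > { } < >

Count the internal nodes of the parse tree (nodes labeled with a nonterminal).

12

[B [Q { [B [Q { [B [Q { }]] }]] }] [B [Q < >] [B [Q { }] [B [Q < >]]]]]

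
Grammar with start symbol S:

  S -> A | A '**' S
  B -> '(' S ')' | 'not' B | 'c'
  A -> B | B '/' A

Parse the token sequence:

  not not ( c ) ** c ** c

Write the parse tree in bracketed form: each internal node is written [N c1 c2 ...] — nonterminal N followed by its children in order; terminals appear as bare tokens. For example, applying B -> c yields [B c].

S
A ** S
B ** S
not B ** S
not not B ** S
not not ( S ) ** S
not not ( A ) ** S
not not ( B ) ** S
not not ( c ) ** S
not not ( c ) ** A ** S
not not ( c ) ** B ** S
not not ( c ) ** c ** S
not not ( c ) ** c ** A
not not ( c ) ** c ** B
not not ( c ) ** c ** c

[S [A [B not [B not [B ( [S [A [B c]]] )]]]] ** [S [A [B c]] ** [S [A [B c]]]]]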